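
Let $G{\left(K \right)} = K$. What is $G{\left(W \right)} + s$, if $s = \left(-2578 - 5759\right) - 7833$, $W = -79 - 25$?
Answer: $-16274$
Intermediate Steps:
$W = -104$ ($W = -79 - 25 = -104$)
$s = -16170$ ($s = -8337 - 7833 = -16170$)
$G{\left(W \right)} + s = -104 - 16170 = -16274$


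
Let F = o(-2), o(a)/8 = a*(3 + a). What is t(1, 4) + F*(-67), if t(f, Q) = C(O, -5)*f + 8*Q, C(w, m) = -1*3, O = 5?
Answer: 1101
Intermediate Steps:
C(w, m) = -3
t(f, Q) = -3*f + 8*Q
o(a) = 8*a*(3 + a) (o(a) = 8*(a*(3 + a)) = 8*a*(3 + a))
F = -16 (F = 8*(-2)*(3 - 2) = 8*(-2)*1 = -16)
t(1, 4) + F*(-67) = (-3*1 + 8*4) - 16*(-67) = (-3 + 32) + 1072 = 29 + 1072 = 1101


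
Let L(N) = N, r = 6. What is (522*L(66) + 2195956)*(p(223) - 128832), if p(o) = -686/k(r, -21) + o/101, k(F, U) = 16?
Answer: -29031301391115/101 ≈ -2.8744e+11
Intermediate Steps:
p(o) = -343/8 + o/101 (p(o) = -686/16 + o/101 = -686*1/16 + o*(1/101) = -343/8 + o/101)
(522*L(66) + 2195956)*(p(223) - 128832) = (522*66 + 2195956)*((-343/8 + (1/101)*223) - 128832) = (34452 + 2195956)*((-343/8 + 223/101) - 128832) = 2230408*(-32859/808 - 128832) = 2230408*(-104129115/808) = -29031301391115/101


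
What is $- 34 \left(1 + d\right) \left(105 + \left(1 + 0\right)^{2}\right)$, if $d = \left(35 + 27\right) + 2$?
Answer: $-234260$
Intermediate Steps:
$d = 64$ ($d = 62 + 2 = 64$)
$- 34 \left(1 + d\right) \left(105 + \left(1 + 0\right)^{2}\right) = - 34 \left(1 + 64\right) \left(105 + \left(1 + 0\right)^{2}\right) = - 34 \cdot 65 \left(105 + 1^{2}\right) = - 34 \cdot 65 \left(105 + 1\right) = - 34 \cdot 65 \cdot 106 = \left(-34\right) 6890 = -234260$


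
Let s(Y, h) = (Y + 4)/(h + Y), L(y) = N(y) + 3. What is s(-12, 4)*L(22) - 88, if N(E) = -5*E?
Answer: -195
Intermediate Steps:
L(y) = 3 - 5*y (L(y) = -5*y + 3 = 3 - 5*y)
s(Y, h) = (4 + Y)/(Y + h)
s(-12, 4)*L(22) - 88 = ((4 - 12)/(-12 + 4))*(3 - 5*22) - 88 = (-8/(-8))*(3 - 110) - 88 = -1/8*(-8)*(-107) - 88 = 1*(-107) - 88 = -107 - 88 = -195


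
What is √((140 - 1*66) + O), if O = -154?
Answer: 4*I*√5 ≈ 8.9443*I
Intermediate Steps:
√((140 - 1*66) + O) = √((140 - 1*66) - 154) = √((140 - 66) - 154) = √(74 - 154) = √(-80) = 4*I*√5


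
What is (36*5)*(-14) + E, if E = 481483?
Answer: 478963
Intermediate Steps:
(36*5)*(-14) + E = (36*5)*(-14) + 481483 = 180*(-14) + 481483 = -2520 + 481483 = 478963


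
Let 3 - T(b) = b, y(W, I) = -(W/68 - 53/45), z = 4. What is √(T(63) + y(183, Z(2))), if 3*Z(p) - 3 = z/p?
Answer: I*√15999635/510 ≈ 7.843*I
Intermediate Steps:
Z(p) = 1 + 4/(3*p) (Z(p) = 1 + (4/p)/3 = 1 + 4/(3*p))
y(W, I) = 53/45 - W/68 (y(W, I) = -(W*(1/68) - 53*1/45) = -(W/68 - 53/45) = -(-53/45 + W/68) = 53/45 - W/68)
T(b) = 3 - b
√(T(63) + y(183, Z(2))) = √((3 - 1*63) + (53/45 - 1/68*183)) = √((3 - 63) + (53/45 - 183/68)) = √(-60 - 4631/3060) = √(-188231/3060) = I*√15999635/510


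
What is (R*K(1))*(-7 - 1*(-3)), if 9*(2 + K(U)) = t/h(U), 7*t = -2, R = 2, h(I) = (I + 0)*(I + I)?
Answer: 1016/63 ≈ 16.127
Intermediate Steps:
h(I) = 2*I² (h(I) = I*(2*I) = 2*I²)
t = -2/7 (t = (⅐)*(-2) = -2/7 ≈ -0.28571)
K(U) = -2 - 1/(63*U²) (K(U) = -2 + (-2*1/(2*U²)/7)/9 = -2 + (-1/(7*U²))/9 = -2 - 1/(63*U²))
(R*K(1))*(-7 - 1*(-3)) = (2*(-2 - 1/63/1²))*(-7 - 1*(-3)) = (2*(-2 - 1/63*1))*(-7 + 3) = (2*(-2 - 1/63))*(-4) = (2*(-127/63))*(-4) = -254/63*(-4) = 1016/63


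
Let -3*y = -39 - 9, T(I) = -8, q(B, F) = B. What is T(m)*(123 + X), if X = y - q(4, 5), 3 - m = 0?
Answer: -1080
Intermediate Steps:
m = 3 (m = 3 - 1*0 = 3 + 0 = 3)
y = 16 (y = -(-39 - 9)/3 = -1/3*(-48) = 16)
X = 12 (X = 16 - 1*4 = 16 - 4 = 12)
T(m)*(123 + X) = -8*(123 + 12) = -8*135 = -1080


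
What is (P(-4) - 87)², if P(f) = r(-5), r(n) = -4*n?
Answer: 4489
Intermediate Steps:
P(f) = 20 (P(f) = -4*(-5) = 20)
(P(-4) - 87)² = (20 - 87)² = (-67)² = 4489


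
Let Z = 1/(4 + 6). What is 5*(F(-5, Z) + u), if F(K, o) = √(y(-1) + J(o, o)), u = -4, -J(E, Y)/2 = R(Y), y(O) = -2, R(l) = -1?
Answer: -20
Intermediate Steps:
J(E, Y) = 2 (J(E, Y) = -2*(-1) = 2)
Z = ⅒ (Z = 1/10 = ⅒ ≈ 0.10000)
F(K, o) = 0 (F(K, o) = √(-2 + 2) = √0 = 0)
5*(F(-5, Z) + u) = 5*(0 - 4) = 5*(-4) = -20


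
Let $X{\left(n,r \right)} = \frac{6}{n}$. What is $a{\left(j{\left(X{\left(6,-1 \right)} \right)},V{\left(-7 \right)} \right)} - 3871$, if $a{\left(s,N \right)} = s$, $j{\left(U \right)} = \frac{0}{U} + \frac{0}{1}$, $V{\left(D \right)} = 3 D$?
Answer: $-3871$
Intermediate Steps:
$j{\left(U \right)} = 0$ ($j{\left(U \right)} = 0 + 0 \cdot 1 = 0 + 0 = 0$)
$a{\left(j{\left(X{\left(6,-1 \right)} \right)},V{\left(-7 \right)} \right)} - 3871 = 0 - 3871 = -3871$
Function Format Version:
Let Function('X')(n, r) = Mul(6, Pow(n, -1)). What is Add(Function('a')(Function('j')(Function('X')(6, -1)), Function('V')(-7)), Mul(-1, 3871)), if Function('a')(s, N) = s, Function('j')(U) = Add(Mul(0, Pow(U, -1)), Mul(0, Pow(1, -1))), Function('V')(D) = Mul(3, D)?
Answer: -3871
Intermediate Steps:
Function('j')(U) = 0 (Function('j')(U) = Add(0, Mul(0, 1)) = Add(0, 0) = 0)
Add(Function('a')(Function('j')(Function('X')(6, -1)), Function('V')(-7)), Mul(-1, 3871)) = Add(0, Mul(-1, 3871)) = Add(0, -3871) = -3871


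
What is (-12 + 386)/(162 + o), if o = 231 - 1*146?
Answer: 374/247 ≈ 1.5142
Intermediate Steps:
o = 85 (o = 231 - 146 = 85)
(-12 + 386)/(162 + o) = (-12 + 386)/(162 + 85) = 374/247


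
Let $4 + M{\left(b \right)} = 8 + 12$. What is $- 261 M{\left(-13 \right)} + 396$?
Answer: $-3780$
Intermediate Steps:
$M{\left(b \right)} = 16$ ($M{\left(b \right)} = -4 + \left(8 + 12\right) = -4 + 20 = 16$)
$- 261 M{\left(-13 \right)} + 396 = \left(-261\right) 16 + 396 = -4176 + 396 = -3780$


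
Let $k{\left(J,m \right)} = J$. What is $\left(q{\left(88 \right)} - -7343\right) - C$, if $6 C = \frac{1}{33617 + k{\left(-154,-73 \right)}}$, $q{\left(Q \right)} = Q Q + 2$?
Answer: $\frac{3029539241}{200778} \approx 15089.0$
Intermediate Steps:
$q{\left(Q \right)} = 2 + Q^{2}$ ($q{\left(Q \right)} = Q^{2} + 2 = 2 + Q^{2}$)
$C = \frac{1}{200778}$ ($C = \frac{1}{6 \left(33617 - 154\right)} = \frac{1}{6 \cdot 33463} = \frac{1}{6} \cdot \frac{1}{33463} = \frac{1}{200778} \approx 4.9806 \cdot 10^{-6}$)
$\left(q{\left(88 \right)} - -7343\right) - C = \left(\left(2 + 88^{2}\right) - -7343\right) - \frac{1}{200778} = \left(\left(2 + 7744\right) + 7343\right) - \frac{1}{200778} = \left(7746 + 7343\right) - \frac{1}{200778} = 15089 - \frac{1}{200778} = \frac{3029539241}{200778}$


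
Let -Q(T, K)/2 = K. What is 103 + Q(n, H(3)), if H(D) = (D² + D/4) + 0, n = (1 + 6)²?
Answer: 167/2 ≈ 83.500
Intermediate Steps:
n = 49 (n = 7² = 49)
H(D) = D² + D/4 (H(D) = (D² + D/4) + 0 = D² + D/4)
Q(T, K) = -2*K
103 + Q(n, H(3)) = 103 - 6*(¼ + 3) = 103 - 6*13/4 = 103 - 2*39/4 = 103 - 39/2 = 167/2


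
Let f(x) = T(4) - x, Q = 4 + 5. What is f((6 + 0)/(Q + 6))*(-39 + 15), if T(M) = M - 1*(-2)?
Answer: -672/5 ≈ -134.40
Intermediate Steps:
Q = 9
T(M) = 2 + M (T(M) = M + 2 = 2 + M)
f(x) = 6 - x (f(x) = (2 + 4) - x = 6 - x)
f((6 + 0)/(Q + 6))*(-39 + 15) = (6 - (6 + 0)/(9 + 6))*(-39 + 15) = (6 - 6/15)*(-24) = (6 - 1*2/5)*(-24) = (6 - 2/5)*(-24) = (28/5)*(-24) = -672/5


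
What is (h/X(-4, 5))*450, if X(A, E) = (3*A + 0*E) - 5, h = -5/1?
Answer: 2250/17 ≈ 132.35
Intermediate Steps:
h = -5 (h = -5*1 = -5)
X(A, E) = -5 + 3*A (X(A, E) = (3*A + 0) - 5 = 3*A - 5 = -5 + 3*A)
(h/X(-4, 5))*450 = -5/(-5 + 3*(-4))*450 = -5/(-5 - 12)*450 = -5/(-17)*450 = -5*(-1/17)*450 = (5/17)*450 = 2250/17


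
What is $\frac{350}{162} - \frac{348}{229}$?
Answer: $\frac{11887}{18549} \approx 0.64084$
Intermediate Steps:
$\frac{350}{162} - \frac{348}{229} = 350 \cdot \frac{1}{162} - \frac{348}{229} = \frac{175}{81} - \frac{348}{229} = \frac{11887}{18549}$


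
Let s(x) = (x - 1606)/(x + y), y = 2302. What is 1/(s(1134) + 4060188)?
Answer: 859/3487701374 ≈ 2.4629e-7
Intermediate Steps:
s(x) = (-1606 + x)/(2302 + x) (s(x) = (x - 1606)/(x + 2302) = (-1606 + x)/(2302 + x))
1/(s(1134) + 4060188) = 1/((-1606 + 1134)/(2302 + 1134) + 4060188) = 1/(-472/3436 + 4060188) = 1/((1/3436)*(-472) + 4060188) = 1/(-118/859 + 4060188) = 1/(3487701374/859) = 859/3487701374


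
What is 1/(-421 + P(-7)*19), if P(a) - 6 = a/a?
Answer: -1/288 ≈ -0.0034722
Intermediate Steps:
P(a) = 7 (P(a) = 6 + a/a = 6 + 1 = 7)
1/(-421 + P(-7)*19) = 1/(-421 + 7*19) = 1/(-421 + 133) = 1/(-288) = -1/288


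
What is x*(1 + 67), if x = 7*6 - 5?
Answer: 2516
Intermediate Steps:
x = 37 (x = 42 - 5 = 37)
x*(1 + 67) = 37*(1 + 67) = 37*68 = 2516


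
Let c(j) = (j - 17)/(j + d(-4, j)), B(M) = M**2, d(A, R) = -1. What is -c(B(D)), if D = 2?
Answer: 13/3 ≈ 4.3333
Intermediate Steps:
c(j) = (-17 + j)/(-1 + j) (c(j) = (j - 17)/(j - 1) = (-17 + j)/(-1 + j))
-c(B(D)) = -(-17 + 2**2)/(-1 + 2**2) = -(-17 + 4)/(-1 + 4) = -(-13)/3 = -1*(-13/3) = 13/3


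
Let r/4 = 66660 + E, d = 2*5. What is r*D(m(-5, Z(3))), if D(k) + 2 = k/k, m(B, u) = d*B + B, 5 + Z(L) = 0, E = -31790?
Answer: -139480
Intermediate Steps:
d = 10
Z(L) = -5 (Z(L) = -5 + 0 = -5)
m(B, u) = 11*B (m(B, u) = 10*B + B = 11*B)
D(k) = -1 (D(k) = -2 + k/k = -2 + 1 = -1)
r = 139480 (r = 4*(66660 - 31790) = 4*34870 = 139480)
r*D(m(-5, Z(3))) = 139480*(-1) = -139480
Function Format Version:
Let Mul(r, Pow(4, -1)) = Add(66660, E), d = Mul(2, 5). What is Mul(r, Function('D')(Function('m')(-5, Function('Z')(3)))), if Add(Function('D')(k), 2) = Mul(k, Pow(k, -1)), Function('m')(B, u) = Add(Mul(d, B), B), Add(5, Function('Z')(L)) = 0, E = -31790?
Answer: -139480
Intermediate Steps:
d = 10
Function('Z')(L) = -5 (Function('Z')(L) = Add(-5, 0) = -5)
Function('m')(B, u) = Mul(11, B) (Function('m')(B, u) = Add(Mul(10, B), B) = Mul(11, B))
Function('D')(k) = -1 (Function('D')(k) = Add(-2, Mul(k, Pow(k, -1))) = Add(-2, 1) = -1)
r = 139480 (r = Mul(4, Add(66660, -31790)) = Mul(4, 34870) = 139480)
Mul(r, Function('D')(Function('m')(-5, Function('Z')(3)))) = Mul(139480, -1) = -139480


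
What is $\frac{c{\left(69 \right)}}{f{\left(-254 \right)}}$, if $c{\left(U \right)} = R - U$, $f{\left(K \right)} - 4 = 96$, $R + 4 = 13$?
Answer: $- \frac{3}{5} \approx -0.6$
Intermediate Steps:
$R = 9$ ($R = -4 + 13 = 9$)
$f{\left(K \right)} = 100$ ($f{\left(K \right)} = 4 + 96 = 100$)
$c{\left(U \right)} = 9 - U$
$\frac{c{\left(69 \right)}}{f{\left(-254 \right)}} = \frac{9 - 69}{100} = \left(9 - 69\right) \frac{1}{100} = \left(-60\right) \frac{1}{100} = - \frac{3}{5}$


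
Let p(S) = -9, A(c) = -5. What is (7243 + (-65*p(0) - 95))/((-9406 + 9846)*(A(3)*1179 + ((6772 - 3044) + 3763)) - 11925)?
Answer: 7733/690315 ≈ 0.011202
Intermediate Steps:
(7243 + (-65*p(0) - 95))/((-9406 + 9846)*(A(3)*1179 + ((6772 - 3044) + 3763)) - 11925) = (7243 + (-65*(-9) - 95))/((-9406 + 9846)*(-5*1179 + ((6772 - 3044) + 3763)) - 11925) = (7243 + (585 - 95))/(440*(-5895 + (3728 + 3763)) - 11925) = (7243 + 490)/(440*(-5895 + 7491) - 11925) = 7733/(440*1596 - 11925) = 7733/(702240 - 11925) = 7733/690315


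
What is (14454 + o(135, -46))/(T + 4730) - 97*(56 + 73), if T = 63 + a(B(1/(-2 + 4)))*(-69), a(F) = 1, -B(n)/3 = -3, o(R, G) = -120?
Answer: -29548539/2362 ≈ -12510.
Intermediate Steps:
B(n) = 9 (B(n) = -3*(-3) = 9)
T = -6 (T = 63 + 1*(-69) = 63 - 69 = -6)
(14454 + o(135, -46))/(T + 4730) - 97*(56 + 73) = (14454 - 120)/(-6 + 4730) - 97*(56 + 73) = 14334/4724 - 97*129 = 14334*(1/4724) - 12513 = 7167/2362 - 12513 = -29548539/2362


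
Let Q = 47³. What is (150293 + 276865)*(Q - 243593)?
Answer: -59703873660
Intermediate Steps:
Q = 103823
(150293 + 276865)*(Q - 243593) = (150293 + 276865)*(103823 - 243593) = 427158*(-139770) = -59703873660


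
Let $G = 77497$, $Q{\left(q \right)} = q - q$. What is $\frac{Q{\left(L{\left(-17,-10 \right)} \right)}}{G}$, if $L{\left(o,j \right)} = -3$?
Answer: $0$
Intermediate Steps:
$Q{\left(q \right)} = 0$
$\frac{Q{\left(L{\left(-17,-10 \right)} \right)}}{G} = \frac{0}{77497} = 0 \cdot \frac{1}{77497} = 0$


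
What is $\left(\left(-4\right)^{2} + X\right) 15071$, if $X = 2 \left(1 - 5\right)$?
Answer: $120568$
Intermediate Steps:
$X = -8$ ($X = 2 \left(-4\right) = -8$)
$\left(\left(-4\right)^{2} + X\right) 15071 = \left(\left(-4\right)^{2} - 8\right) 15071 = \left(16 - 8\right) 15071 = 8 \cdot 15071 = 120568$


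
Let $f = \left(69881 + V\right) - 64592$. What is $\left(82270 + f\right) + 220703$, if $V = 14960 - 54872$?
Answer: $268350$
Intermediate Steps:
$V = -39912$
$f = -34623$ ($f = \left(69881 - 39912\right) - 64592 = 29969 - 64592 = -34623$)
$\left(82270 + f\right) + 220703 = \left(82270 - 34623\right) + 220703 = 47647 + 220703 = 268350$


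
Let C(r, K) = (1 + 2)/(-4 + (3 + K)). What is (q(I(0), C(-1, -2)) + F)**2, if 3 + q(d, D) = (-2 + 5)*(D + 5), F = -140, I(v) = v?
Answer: 17161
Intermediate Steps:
C(r, K) = 3/(-1 + K)
q(d, D) = 12 + 3*D (q(d, D) = -3 + (-2 + 5)*(D + 5) = -3 + 3*(5 + D) = -3 + (15 + 3*D) = 12 + 3*D)
(q(I(0), C(-1, -2)) + F)**2 = ((12 + 3*(3/(-1 - 2))) - 140)**2 = ((12 + 3*(3/(-3))) - 140)**2 = ((12 + 3*(3*(-1/3))) - 140)**2 = ((12 + 3*(-1)) - 140)**2 = ((12 - 3) - 140)**2 = (9 - 140)**2 = (-131)**2 = 17161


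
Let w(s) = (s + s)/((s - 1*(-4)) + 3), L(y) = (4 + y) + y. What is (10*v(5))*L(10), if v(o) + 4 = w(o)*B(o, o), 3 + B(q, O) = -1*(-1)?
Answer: -1360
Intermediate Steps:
L(y) = 4 + 2*y
w(s) = 2*s/(7 + s) (w(s) = (2*s)/((s + 4) + 3) = (2*s)/((4 + s) + 3) = (2*s)/(7 + s) = 2*s/(7 + s))
B(q, O) = -2 (B(q, O) = -3 - 1*(-1) = -3 + 1 = -2)
v(o) = -4 - 4*o/(7 + o) (v(o) = -4 + (2*o/(7 + o))*(-2) = -4 - 4*o/(7 + o))
(10*v(5))*L(10) = (10*(4*(-7 - 2*5)/(7 + 5)))*(4 + 2*10) = (10*(4*(-7 - 10)/12))*(4 + 20) = (10*(4*(1/12)*(-17)))*24 = (10*(-17/3))*24 = -170/3*24 = -1360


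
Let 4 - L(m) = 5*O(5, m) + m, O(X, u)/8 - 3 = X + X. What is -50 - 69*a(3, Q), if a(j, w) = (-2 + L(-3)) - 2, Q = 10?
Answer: 35623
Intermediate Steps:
O(X, u) = 24 + 16*X (O(X, u) = 24 + 8*(X + X) = 24 + 8*(2*X) = 24 + 16*X)
L(m) = -516 - m (L(m) = 4 - (5*(24 + 16*5) + m) = 4 - (5*(24 + 80) + m) = 4 - (5*104 + m) = 4 - (520 + m) = 4 + (-520 - m) = -516 - m)
a(j, w) = -517 (a(j, w) = (-2 + (-516 - 1*(-3))) - 2 = (-2 + (-516 + 3)) - 2 = (-2 - 513) - 2 = -515 - 2 = -517)
-50 - 69*a(3, Q) = -50 - 69*(-517) = -50 + 35673 = 35623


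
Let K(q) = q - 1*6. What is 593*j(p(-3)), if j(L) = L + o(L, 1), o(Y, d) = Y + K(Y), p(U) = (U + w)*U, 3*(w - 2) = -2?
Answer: 5337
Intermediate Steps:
w = 4/3 (w = 2 + (⅓)*(-2) = 2 - ⅔ = 4/3 ≈ 1.3333)
K(q) = -6 + q (K(q) = q - 6 = -6 + q)
p(U) = U*(4/3 + U) (p(U) = (U + 4/3)*U = (4/3 + U)*U = U*(4/3 + U))
o(Y, d) = -6 + 2*Y (o(Y, d) = Y + (-6 + Y) = -6 + 2*Y)
j(L) = -6 + 3*L (j(L) = L + (-6 + 2*L) = -6 + 3*L)
593*j(p(-3)) = 593*(-6 + 3*((⅓)*(-3)*(4 + 3*(-3)))) = 593*(-6 + 3*((⅓)*(-3)*(4 - 9))) = 593*(-6 + 3*((⅓)*(-3)*(-5))) = 593*(-6 + 3*5) = 593*(-6 + 15) = 593*9 = 5337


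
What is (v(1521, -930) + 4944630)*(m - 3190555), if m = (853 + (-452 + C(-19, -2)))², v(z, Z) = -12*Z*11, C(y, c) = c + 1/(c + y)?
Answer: -2258103087822230/147 ≈ -1.5361e+13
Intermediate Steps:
v(z, Z) = -132*Z
m = 70190884/441 (m = (853 + (-452 + (1 + (-2)² - 2*(-19))/(-2 - 19)))² = (853 + (-452 + (1 + 4 + 38)/(-21)))² = (853 + (-452 - 1/21*43))² = (853 + (-452 - 43/21))² = (853 - 9535/21)² = (8378/21)² = 70190884/441 ≈ 1.5916e+5)
(v(1521, -930) + 4944630)*(m - 3190555) = (-132*(-930) + 4944630)*(70190884/441 - 3190555) = (122760 + 4944630)*(-1336843871/441) = 5067390*(-1336843871/441) = -2258103087822230/147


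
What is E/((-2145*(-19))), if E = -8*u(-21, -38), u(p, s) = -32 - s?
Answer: -16/13585 ≈ -0.0011778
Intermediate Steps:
E = -48 (E = -8*(-32 - 1*(-38)) = -8*(-32 + 38) = -8*6 = -48)
E/((-2145*(-19))) = -48/((-2145*(-19))) = -48/40755 = -48*1/40755 = -16/13585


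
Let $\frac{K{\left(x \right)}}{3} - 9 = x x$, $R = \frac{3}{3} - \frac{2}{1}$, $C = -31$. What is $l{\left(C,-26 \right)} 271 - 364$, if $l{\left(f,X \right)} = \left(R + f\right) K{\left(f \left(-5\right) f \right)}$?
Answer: $-600658292908$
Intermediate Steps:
$R = -1$ ($R = 3 \cdot \frac{1}{3} - 2 = 1 - 2 = -1$)
$K{\left(x \right)} = 27 + 3 x^{2}$ ($K{\left(x \right)} = 27 + 3 x x = 27 + 3 x^{2}$)
$l{\left(f,X \right)} = \left(-1 + f\right) \left(27 + 75 f^{4}\right)$ ($l{\left(f,X \right)} = \left(-1 + f\right) \left(27 + 3 \left(f \left(-5\right) f\right)^{2}\right) = \left(-1 + f\right) \left(27 + 3 \left(- 5 f f\right)^{2}\right) = \left(-1 + f\right) \left(27 + 3 \left(- 5 f^{2}\right)^{2}\right) = \left(-1 + f\right) \left(27 + 3 \cdot 25 f^{4}\right) = \left(-1 + f\right) \left(27 + 75 f^{4}\right)$)
$l{\left(C,-26 \right)} 271 - 364 = 3 \left(-1 - 31\right) \left(9 + 25 \left(-31\right)^{4}\right) 271 - 364 = 3 \left(-32\right) \left(9 + 25 \cdot 923521\right) 271 - 364 = 3 \left(-32\right) \left(9 + 23088025\right) 271 - 364 = 3 \left(-32\right) 23088034 \cdot 271 - 364 = \left(-2216451264\right) 271 - 364 = -600658292544 - 364 = -600658292908$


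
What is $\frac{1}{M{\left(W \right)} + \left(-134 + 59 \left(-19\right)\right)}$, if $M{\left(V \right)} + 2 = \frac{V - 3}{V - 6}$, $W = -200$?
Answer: $- \frac{206}{258739} \approx -0.00079617$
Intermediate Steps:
$M{\left(V \right)} = -2 + \frac{-3 + V}{-6 + V}$ ($M{\left(V \right)} = -2 + \frac{V - 3}{V - 6} = -2 + \frac{-3 + V}{-6 + V}$)
$\frac{1}{M{\left(W \right)} + \left(-134 + 59 \left(-19\right)\right)} = \frac{1}{\frac{9 - -200}{-6 - 200} + \left(-134 + 59 \left(-19\right)\right)} = \frac{1}{\frac{9 + 200}{-206} - 1255} = \frac{1}{\left(- \frac{1}{206}\right) 209 - 1255} = \frac{1}{- \frac{209}{206} - 1255} = \frac{1}{- \frac{258739}{206}} = - \frac{206}{258739}$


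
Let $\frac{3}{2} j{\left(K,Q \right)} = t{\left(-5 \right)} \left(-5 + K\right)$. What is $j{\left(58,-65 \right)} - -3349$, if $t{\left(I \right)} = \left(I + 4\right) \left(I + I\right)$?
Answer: $\frac{11107}{3} \approx 3702.3$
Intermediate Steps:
$t{\left(I \right)} = 2 I \left(4 + I\right)$ ($t{\left(I \right)} = \left(4 + I\right) 2 I = 2 I \left(4 + I\right)$)
$j{\left(K,Q \right)} = - \frac{100}{3} + \frac{20 K}{3}$ ($j{\left(K,Q \right)} = \frac{2 \cdot 2 \left(-5\right) \left(4 - 5\right) \left(-5 + K\right)}{3} = \frac{2 \cdot 2 \left(-5\right) \left(-1\right) \left(-5 + K\right)}{3} = \frac{2 \cdot 10 \left(-5 + K\right)}{3} = \frac{2 \left(-50 + 10 K\right)}{3} = - \frac{100}{3} + \frac{20 K}{3}$)
$j{\left(58,-65 \right)} - -3349 = \left(- \frac{100}{3} + \frac{20}{3} \cdot 58\right) - -3349 = \left(- \frac{100}{3} + \frac{1160}{3}\right) + 3349 = \frac{1060}{3} + 3349 = \frac{11107}{3}$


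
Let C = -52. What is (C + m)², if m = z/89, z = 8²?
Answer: 20830096/7921 ≈ 2629.7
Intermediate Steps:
z = 64
m = 64/89 ≈ 0.71910
(C + m)² = (-52 + 64/89)² = (-4564/89)² = 20830096/7921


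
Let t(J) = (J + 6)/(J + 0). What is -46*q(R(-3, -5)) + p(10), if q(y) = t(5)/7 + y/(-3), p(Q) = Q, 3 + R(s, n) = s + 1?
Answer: -8518/105 ≈ -81.124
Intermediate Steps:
R(s, n) = -2 + s (R(s, n) = -3 + (s + 1) = -3 + (1 + s) = -2 + s)
t(J) = (6 + J)/J
q(y) = 11/35 - y/3 (q(y) = ((6 + 5)/5)/7 + y/(-3) = ((⅕)*11)*(⅐) + y*(-⅓) = (11/5)*(⅐) - y/3 = 11/35 - y/3)
-46*q(R(-3, -5)) + p(10) = -46*(11/35 - (-2 - 3)/3) + 10 = -46*(11/35 - ⅓*(-5)) + 10 = -46*(11/35 + 5/3) + 10 = -46*208/105 + 10 = -9568/105 + 10 = -8518/105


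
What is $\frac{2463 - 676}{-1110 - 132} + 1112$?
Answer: $\frac{1379317}{1242} \approx 1110.6$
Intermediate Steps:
$\frac{2463 - 676}{-1110 - 132} + 1112 = \frac{1787}{-1110 - 132} + 1112 = \frac{1787}{-1242} + 1112 = 1787 \left(- \frac{1}{1242}\right) + 1112 = - \frac{1787}{1242} + 1112 = \frac{1379317}{1242}$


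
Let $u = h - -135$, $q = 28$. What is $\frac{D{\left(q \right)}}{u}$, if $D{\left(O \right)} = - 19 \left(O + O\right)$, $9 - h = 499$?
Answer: $\frac{1064}{355} \approx 2.9972$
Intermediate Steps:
$h = -490$ ($h = 9 - 499 = -490$)
$D{\left(O \right)} = - 38 O$ ($D{\left(O \right)} = - 19 \cdot 2 O = - 38 O$)
$u = -355$ ($u = -490 - -135 = -490 + 135 = -355$)
$\frac{D{\left(q \right)}}{u} = \frac{\left(-38\right) 28}{-355} = \left(-1064\right) \left(- \frac{1}{355}\right) = \frac{1064}{355}$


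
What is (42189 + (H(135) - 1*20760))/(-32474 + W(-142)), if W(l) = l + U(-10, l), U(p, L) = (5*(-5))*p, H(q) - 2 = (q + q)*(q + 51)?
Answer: -71651/32366 ≈ -2.2138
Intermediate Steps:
H(q) = 2 + 2*q*(51 + q) (H(q) = 2 + (q + q)*(q + 51) = 2 + (2*q)*(51 + q) = 2 + 2*q*(51 + q))
U(p, L) = -25*p
W(l) = 250 + l (W(l) = l - 25*(-10) = l + 250 = 250 + l)
(42189 + (H(135) - 1*20760))/(-32474 + W(-142)) = (42189 + ((2 + 2*135² + 102*135) - 1*20760))/(-32474 + (250 - 142)) = (42189 + ((2 + 2*18225 + 13770) - 20760))/(-32474 + 108) = (42189 + ((2 + 36450 + 13770) - 20760))/(-32366) = (42189 + (50222 - 20760))*(-1/32366) = (42189 + 29462)*(-1/32366) = 71651*(-1/32366) = -71651/32366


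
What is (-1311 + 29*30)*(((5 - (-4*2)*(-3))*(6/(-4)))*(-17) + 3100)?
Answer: -2306871/2 ≈ -1.1534e+6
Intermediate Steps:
(-1311 + 29*30)*(((5 - (-4*2)*(-3))*(6/(-4)))*(-17) + 3100) = (-1311 + 870)*(((5 - (-8)*(-3))*(6*(-1/4)))*(-17) + 3100) = -441*(((5 - 1*24)*(-3/2))*(-17) + 3100) = -441*(((5 - 24)*(-3/2))*(-17) + 3100) = -441*(-19*(-3/2)*(-17) + 3100) = -441*((57/2)*(-17) + 3100) = -441*(-969/2 + 3100) = -441*5231/2 = -2306871/2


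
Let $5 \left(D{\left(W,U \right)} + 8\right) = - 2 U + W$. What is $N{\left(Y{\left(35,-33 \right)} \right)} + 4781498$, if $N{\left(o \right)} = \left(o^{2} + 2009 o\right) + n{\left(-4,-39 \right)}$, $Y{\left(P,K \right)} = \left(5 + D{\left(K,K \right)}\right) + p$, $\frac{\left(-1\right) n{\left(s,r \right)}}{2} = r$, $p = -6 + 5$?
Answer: $\frac{119670154}{25} \approx 4.7868 \cdot 10^{6}$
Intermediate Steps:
$p = -1$
$n{\left(s,r \right)} = - 2 r$
$D{\left(W,U \right)} = -8 - \frac{2 U}{5} + \frac{W}{5}$ ($D{\left(W,U \right)} = -8 + \frac{- 2 U + W}{5} = -8 + \frac{W - 2 U}{5} = -8 - \left(- \frac{W}{5} + \frac{2 U}{5}\right) = -8 - \frac{2 U}{5} + \frac{W}{5}$)
$Y{\left(P,K \right)} = -4 - \frac{K}{5}$ ($Y{\left(P,K \right)} = \left(5 - \left(8 + \frac{K}{5}\right)\right) - 1 = \left(-3 - \frac{K}{5}\right) - 1 = -4 - \frac{K}{5}$)
$N{\left(o \right)} = 78 + o^{2} + 2009 o$ ($N{\left(o \right)} = \left(o^{2} + 2009 o\right) - -78 = \left(o^{2} + 2009 o\right) + 78 = 78 + o^{2} + 2009 o$)
$N{\left(Y{\left(35,-33 \right)} \right)} + 4781498 = \left(78 + \left(-4 - - \frac{33}{5}\right)^{2} + 2009 \left(-4 - - \frac{33}{5}\right)\right) + 4781498 = \left(78 + \left(-4 + \frac{33}{5}\right)^{2} + 2009 \left(-4 + \frac{33}{5}\right)\right) + 4781498 = \left(78 + \left(\frac{13}{5}\right)^{2} + 2009 \cdot \frac{13}{5}\right) + 4781498 = \left(78 + \frac{169}{25} + \frac{26117}{5}\right) + 4781498 = \frac{132704}{25} + 4781498 = \frac{119670154}{25}$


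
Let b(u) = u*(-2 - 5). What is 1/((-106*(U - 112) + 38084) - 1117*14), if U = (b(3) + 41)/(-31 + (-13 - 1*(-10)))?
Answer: 17/584466 ≈ 2.9086e-5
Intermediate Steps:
b(u) = -7*u (b(u) = u*(-7) = -7*u)
U = -10/17 (U = (-7*3 + 41)/(-31 + (-13 - 1*(-10))) = (-21 + 41)/(-31 + (-13 + 10)) = 20/(-31 - 3) = 20/(-34) = 20*(-1/34) = -10/17 ≈ -0.58823)
1/((-106*(U - 112) + 38084) - 1117*14) = 1/((-106*(-10/17 - 112) + 38084) - 1117*14) = 1/((-106*(-1914/17) + 38084) - 15638) = 1/((202884/17 + 38084) - 15638) = 1/(850312/17 - 15638) = 1/(584466/17) = 17/584466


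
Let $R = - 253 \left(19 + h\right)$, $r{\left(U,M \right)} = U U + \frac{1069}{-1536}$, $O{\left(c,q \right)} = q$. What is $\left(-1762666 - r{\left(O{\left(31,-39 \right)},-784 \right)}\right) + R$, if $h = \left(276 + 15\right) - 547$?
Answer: $- \frac{2617690067}{1536} \approx -1.7042 \cdot 10^{6}$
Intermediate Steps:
$r{\left(U,M \right)} = - \frac{1069}{1536} + U^{2}$ ($r{\left(U,M \right)} = U^{2} + 1069 \left(- \frac{1}{1536}\right) = U^{2} - \frac{1069}{1536} = - \frac{1069}{1536} + U^{2}$)
$h = -256$ ($h = 291 - 547 = -256$)
$R = 59961$ ($R = - 253 \left(19 - 256\right) = \left(-253\right) \left(-237\right) = 59961$)
$\left(-1762666 - r{\left(O{\left(31,-39 \right)},-784 \right)}\right) + R = \left(-1762666 - \left(- \frac{1069}{1536} + \left(-39\right)^{2}\right)\right) + 59961 = \left(-1762666 - \left(- \frac{1069}{1536} + 1521\right)\right) + 59961 = \left(-1762666 - \frac{2335187}{1536}\right) + 59961 = - \frac{2709790163}{1536} + 59961 = - \frac{2617690067}{1536}$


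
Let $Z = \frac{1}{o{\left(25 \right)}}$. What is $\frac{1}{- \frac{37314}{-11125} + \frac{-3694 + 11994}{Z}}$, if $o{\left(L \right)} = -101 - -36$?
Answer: $- \frac{11125}{6001900186} \approx -1.8536 \cdot 10^{-6}$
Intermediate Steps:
$o{\left(L \right)} = -65$ ($o{\left(L \right)} = -101 + 36 = -65$)
$Z = - \frac{1}{65}$ ($Z = \frac{1}{-65} = - \frac{1}{65} \approx -0.015385$)
$\frac{1}{- \frac{37314}{-11125} + \frac{-3694 + 11994}{Z}} = \frac{1}{- \frac{37314}{-11125} + \frac{-3694 + 11994}{- \frac{1}{65}}} = \frac{1}{\left(-37314\right) \left(- \frac{1}{11125}\right) + 8300 \left(-65\right)} = \frac{1}{\frac{37314}{11125} - 539500} = \frac{1}{- \frac{6001900186}{11125}} = - \frac{11125}{6001900186}$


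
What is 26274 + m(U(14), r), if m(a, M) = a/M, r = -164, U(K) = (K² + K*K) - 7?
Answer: 4308551/164 ≈ 26272.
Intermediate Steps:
U(K) = -7 + 2*K² (U(K) = (K² + K²) - 7 = 2*K² - 7 = -7 + 2*K²)
26274 + m(U(14), r) = 26274 + (-7 + 2*14²)/(-164) = 26274 + (-7 + 2*196)*(-1/164) = 26274 + (-7 + 392)*(-1/164) = 26274 + 385*(-1/164) = 26274 - 385/164 = 4308551/164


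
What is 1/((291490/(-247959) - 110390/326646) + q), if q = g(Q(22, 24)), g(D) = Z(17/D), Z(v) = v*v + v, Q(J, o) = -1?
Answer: 4499711973/1217111310181 ≈ 0.0036970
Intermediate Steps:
Z(v) = v + v**2 (Z(v) = v**2 + v = v + v**2)
g(D) = 17*(1 + 17/D)/D (g(D) = (17/D)*(1 + 17/D) = 17*(1 + 17/D)/D)
q = 272 (q = 17*(17 - 1)/(-1)**2 = 17*1*16 = 272)
1/((291490/(-247959) - 110390/326646) + q) = 1/((291490/(-247959) - 110390/326646) + 272) = 1/((291490*(-1/247959) - 110390*1/326646) + 272) = 1/((-291490/247959 - 55195/163323) + 272) = 1/(-6810346475/4499711973 + 272) = 1/(1217111310181/4499711973) = 4499711973/1217111310181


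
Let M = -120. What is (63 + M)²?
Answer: 3249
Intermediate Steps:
(63 + M)² = (63 - 120)² = (-57)² = 3249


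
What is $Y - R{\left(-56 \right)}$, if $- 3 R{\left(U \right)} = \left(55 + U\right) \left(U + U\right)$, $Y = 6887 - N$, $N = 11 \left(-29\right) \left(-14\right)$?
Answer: $\frac{7375}{3} \approx 2458.3$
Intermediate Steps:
$N = 4466$ ($N = \left(-319\right) \left(-14\right) = 4466$)
$Y = 2421$ ($Y = 6887 - 4466 = 2421$)
$R{\left(U \right)} = - \frac{2 U \left(55 + U\right)}{3}$ ($R{\left(U \right)} = - \frac{\left(55 + U\right) \left(U + U\right)}{3} = - \frac{\left(55 + U\right) 2 U}{3} = - \frac{2 U \left(55 + U\right)}{3}$)
$Y - R{\left(-56 \right)} = 2421 - \left(- \frac{2}{3}\right) \left(-56\right) \left(55 - 56\right) = 2421 - \left(- \frac{2}{3}\right) \left(-56\right) \left(-1\right) = 2421 - - \frac{112}{3} = 2421 + \frac{112}{3} = \frac{7375}{3}$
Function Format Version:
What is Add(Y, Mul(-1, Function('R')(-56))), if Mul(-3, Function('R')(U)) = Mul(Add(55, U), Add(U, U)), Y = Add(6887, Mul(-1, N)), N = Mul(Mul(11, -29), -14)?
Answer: Rational(7375, 3) ≈ 2458.3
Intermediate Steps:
N = 4466 (N = Mul(-319, -14) = 4466)
Y = 2421 (Y = Add(6887, Mul(-1, 4466)) = Add(6887, -4466) = 2421)
Function('R')(U) = Mul(Rational(-2, 3), U, Add(55, U)) (Function('R')(U) = Mul(Rational(-1, 3), Mul(Add(55, U), Add(U, U))) = Mul(Rational(-1, 3), Mul(Add(55, U), Mul(2, U))) = Mul(Rational(-1, 3), Mul(2, U, Add(55, U))) = Mul(Rational(-2, 3), U, Add(55, U)))
Add(Y, Mul(-1, Function('R')(-56))) = Add(2421, Mul(-1, Mul(Rational(-2, 3), -56, Add(55, -56)))) = Add(2421, Mul(-1, Mul(Rational(-2, 3), -56, -1))) = Add(2421, Mul(-1, Rational(-112, 3))) = Add(2421, Rational(112, 3)) = Rational(7375, 3)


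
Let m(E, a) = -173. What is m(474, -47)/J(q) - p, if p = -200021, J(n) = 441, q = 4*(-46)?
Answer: 88209088/441 ≈ 2.0002e+5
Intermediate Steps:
q = -184
m(474, -47)/J(q) - p = -173/441 - 1*(-200021) = -173*1/441 + 200021 = -173/441 + 200021 = 88209088/441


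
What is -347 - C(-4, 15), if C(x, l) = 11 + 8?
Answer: -366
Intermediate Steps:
C(x, l) = 19
-347 - C(-4, 15) = -347 - 1*19 = -347 - 19 = -366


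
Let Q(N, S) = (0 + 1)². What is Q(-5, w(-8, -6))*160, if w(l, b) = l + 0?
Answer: 160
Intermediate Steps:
w(l, b) = l
Q(N, S) = 1 (Q(N, S) = 1² = 1)
Q(-5, w(-8, -6))*160 = 1*160 = 160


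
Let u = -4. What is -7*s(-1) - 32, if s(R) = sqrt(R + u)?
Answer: -32 - 7*I*sqrt(5) ≈ -32.0 - 15.652*I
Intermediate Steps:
s(R) = sqrt(-4 + R) (s(R) = sqrt(R - 4) = sqrt(-4 + R))
-7*s(-1) - 32 = -7*sqrt(-4 - 1) - 32 = -7*I*sqrt(5) - 32 = -32 - 7*I*sqrt(5)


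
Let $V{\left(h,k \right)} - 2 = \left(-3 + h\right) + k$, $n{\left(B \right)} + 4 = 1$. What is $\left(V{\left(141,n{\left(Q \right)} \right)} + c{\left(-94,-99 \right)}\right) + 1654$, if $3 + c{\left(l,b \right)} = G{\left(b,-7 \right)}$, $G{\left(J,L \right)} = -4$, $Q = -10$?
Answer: $1784$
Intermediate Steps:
$n{\left(B \right)} = -3$ ($n{\left(B \right)} = -4 + 1 = -3$)
$V{\left(h,k \right)} = -1 + h + k$ ($V{\left(h,k \right)} = 2 + \left(\left(-3 + h\right) + k\right) = 2 + \left(-3 + h + k\right) = -1 + h + k$)
$c{\left(l,b \right)} = -7$ ($c{\left(l,b \right)} = -3 - 4 = -7$)
$\left(V{\left(141,n{\left(Q \right)} \right)} + c{\left(-94,-99 \right)}\right) + 1654 = \left(\left(-1 + 141 - 3\right) - 7\right) + 1654 = \left(137 - 7\right) + 1654 = 130 + 1654 = 1784$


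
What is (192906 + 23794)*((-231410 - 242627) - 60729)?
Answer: -115883792200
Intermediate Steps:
(192906 + 23794)*((-231410 - 242627) - 60729) = 216700*(-474037 - 60729) = 216700*(-534766) = -115883792200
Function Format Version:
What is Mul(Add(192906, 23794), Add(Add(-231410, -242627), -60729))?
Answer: -115883792200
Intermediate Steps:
Mul(Add(192906, 23794), Add(Add(-231410, -242627), -60729)) = Mul(216700, Add(-474037, -60729)) = Mul(216700, -534766) = -115883792200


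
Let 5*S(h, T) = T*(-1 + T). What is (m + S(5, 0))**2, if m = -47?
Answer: 2209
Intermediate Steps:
S(h, T) = T*(-1 + T)/5 (S(h, T) = (T*(-1 + T))/5 = T*(-1 + T)/5)
(m + S(5, 0))**2 = (-47 + (1/5)*0*(-1 + 0))**2 = (-47 + (1/5)*0*(-1))**2 = (-47 + 0)**2 = (-47)**2 = 2209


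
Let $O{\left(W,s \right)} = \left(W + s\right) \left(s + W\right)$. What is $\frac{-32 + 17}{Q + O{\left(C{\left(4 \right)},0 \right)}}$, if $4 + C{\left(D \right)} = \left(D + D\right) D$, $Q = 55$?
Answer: $- \frac{15}{839} \approx -0.017878$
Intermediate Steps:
$C{\left(D \right)} = -4 + 2 D^{2}$ ($C{\left(D \right)} = -4 + \left(D + D\right) D = -4 + 2 D D = -4 + 2 D^{2}$)
$O{\left(W,s \right)} = \left(W + s\right)^{2}$ ($O{\left(W,s \right)} = \left(W + s\right) \left(W + s\right) = \left(W + s\right)^{2}$)
$\frac{-32 + 17}{Q + O{\left(C{\left(4 \right)},0 \right)}} = \frac{-32 + 17}{55 + \left(\left(-4 + 2 \cdot 4^{2}\right) + 0\right)^{2}} = \frac{1}{55 + \left(\left(-4 + 2 \cdot 16\right) + 0\right)^{2}} \left(-15\right) = \frac{1}{55 + \left(\left(-4 + 32\right) + 0\right)^{2}} \left(-15\right) = \frac{1}{55 + \left(28 + 0\right)^{2}} \left(-15\right) = \frac{1}{55 + 28^{2}} \left(-15\right) = \frac{1}{55 + 784} \left(-15\right) = \frac{1}{839} \left(-15\right) = - \frac{15}{839}$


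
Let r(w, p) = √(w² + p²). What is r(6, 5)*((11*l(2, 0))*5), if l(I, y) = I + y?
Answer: 110*√61 ≈ 859.13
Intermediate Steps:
r(w, p) = √(p² + w²)
r(6, 5)*((11*l(2, 0))*5) = √(5² + 6²)*((11*(2 + 0))*5) = √(25 + 36)*((11*2)*5) = √61*(22*5) = √61*110 = 110*√61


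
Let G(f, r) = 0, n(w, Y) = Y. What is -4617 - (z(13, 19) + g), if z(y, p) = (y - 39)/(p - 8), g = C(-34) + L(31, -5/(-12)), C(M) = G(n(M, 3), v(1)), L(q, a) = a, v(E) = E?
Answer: -609187/132 ≈ -4615.1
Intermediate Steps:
C(M) = 0
g = 5/12 (g = 0 - 5/(-12) = 0 - 5*(-1/12) = 0 + 5/12 = 5/12 ≈ 0.41667)
z(y, p) = (-39 + y)/(-8 + p)
-4617 - (z(13, 19) + g) = -4617 - ((-39 + 13)/(-8 + 19) + 5/12) = -4617 - (-26/11 + 5/12) = -4617 - 1*(-257/132) = -4617 + 257/132 = -609187/132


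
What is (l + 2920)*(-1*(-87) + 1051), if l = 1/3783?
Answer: 12570758818/3783 ≈ 3.3230e+6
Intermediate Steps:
l = 1/3783 ≈ 0.00026434
(l + 2920)*(-1*(-87) + 1051) = (1/3783 + 2920)*(-1*(-87) + 1051) = 11046361*(87 + 1051)/3783 = (11046361/3783)*1138 = 12570758818/3783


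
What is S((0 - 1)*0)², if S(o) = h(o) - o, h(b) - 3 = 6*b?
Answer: 9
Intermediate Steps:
h(b) = 3 + 6*b
S(o) = 3 + 5*o (S(o) = (3 + 6*o) - o = 3 + 5*o)
S((0 - 1)*0)² = (3 + 5*((0 - 1)*0))² = (3 + 5*(-1*0))² = (3 + 5*0)² = (3 + 0)² = 3² = 9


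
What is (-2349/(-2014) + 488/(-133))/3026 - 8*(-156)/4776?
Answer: 2211326781/8489449052 ≈ 0.26048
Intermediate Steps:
(-2349/(-2014) + 488/(-133))/3026 - 8*(-156)/4776 = (-2349*(-1/2014) + 488*(-1/133))*(1/3026) + 1248*(1/4776) = (2349/2014 - 488/133)*(1/3026) + 52/199 = -35285/14098*1/3026 + 52/199 = -35285/42660548 + 52/199 = 2211326781/8489449052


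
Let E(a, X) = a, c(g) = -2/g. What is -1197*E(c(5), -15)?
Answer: 2394/5 ≈ 478.80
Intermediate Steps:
-1197*E(c(5), -15) = -(-2394)/5 = -1197*(-⅖) = 2394/5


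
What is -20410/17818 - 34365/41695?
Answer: -146331052/74292151 ≈ -1.9697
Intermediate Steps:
-20410/17818 - 34365/41695 = -20410*1/17818 - 34365*1/41695 = -10205/8909 - 6873/8339 = -146331052/74292151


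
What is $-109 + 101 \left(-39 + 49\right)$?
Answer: $901$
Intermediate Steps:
$-109 + 101 \left(-39 + 49\right) = -109 + 101 \cdot 10 = -109 + 1010 = 901$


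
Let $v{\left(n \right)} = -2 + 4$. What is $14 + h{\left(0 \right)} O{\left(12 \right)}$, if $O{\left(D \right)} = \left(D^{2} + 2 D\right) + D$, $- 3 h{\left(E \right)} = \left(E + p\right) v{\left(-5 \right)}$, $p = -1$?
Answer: $134$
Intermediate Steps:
$v{\left(n \right)} = 2$
$h{\left(E \right)} = \frac{2}{3} - \frac{2 E}{3}$ ($h{\left(E \right)} = - \frac{\left(E - 1\right) 2}{3} = - \frac{\left(-1 + E\right) 2}{3} = - \frac{-2 + 2 E}{3} = \frac{2}{3} - \frac{2 E}{3}$)
$O{\left(D \right)} = D^{2} + 3 D$
$14 + h{\left(0 \right)} O{\left(12 \right)} = 14 + \left(\frac{2}{3} - 0\right) 12 \left(3 + 12\right) = 14 + \left(\frac{2}{3} + 0\right) 12 \cdot 15 = 14 + \frac{2}{3} \cdot 180 = 14 + 120 = 134$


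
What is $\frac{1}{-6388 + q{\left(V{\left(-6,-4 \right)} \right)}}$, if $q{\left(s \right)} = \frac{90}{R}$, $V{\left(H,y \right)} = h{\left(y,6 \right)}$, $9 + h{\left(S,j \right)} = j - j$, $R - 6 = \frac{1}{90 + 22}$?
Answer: $- \frac{673}{4289044} \approx -0.00015691$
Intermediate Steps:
$R = \frac{673}{112}$ ($R = 6 + \frac{1}{90 + 22} = 6 + \frac{1}{112} = \frac{673}{112} \approx 6.0089$)
$h{\left(S,j \right)} = -9$ ($h{\left(S,j \right)} = -9 + \left(j - j\right) = -9 + 0 = -9$)
$V{\left(H,y \right)} = -9$
$q{\left(s \right)} = \frac{10080}{673}$ ($q{\left(s \right)} = \frac{90}{\frac{673}{112}} = 90 \cdot \frac{112}{673} = \frac{10080}{673}$)
$\frac{1}{-6388 + q{\left(V{\left(-6,-4 \right)} \right)}} = \frac{1}{-6388 + \frac{10080}{673}} = \frac{1}{- \frac{4289044}{673}} = - \frac{673}{4289044}$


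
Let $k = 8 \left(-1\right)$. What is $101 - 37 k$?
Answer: $397$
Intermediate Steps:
$k = -8$
$101 - 37 k = 101 - -296 = 101 + 296 = 397$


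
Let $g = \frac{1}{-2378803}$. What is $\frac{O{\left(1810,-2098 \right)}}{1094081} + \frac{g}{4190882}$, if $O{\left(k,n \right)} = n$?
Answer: $- \frac{20915555051662189}{10907202757521737926} \approx -0.0019176$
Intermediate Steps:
$g = - \frac{1}{2378803} \approx -4.2038 \cdot 10^{-7}$
$\frac{O{\left(1810,-2098 \right)}}{1094081} + \frac{g}{4190882} = - \frac{2098}{1094081} - \frac{1}{2378803 \cdot 4190882} = \left(-2098\right) \frac{1}{1094081} - \frac{1}{9969282674246} = - \frac{2098}{1094081} - \frac{1}{9969282674246} = - \frac{20915555051662189}{10907202757521737926}$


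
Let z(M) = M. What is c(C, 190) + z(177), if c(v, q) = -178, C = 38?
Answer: -1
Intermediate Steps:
c(C, 190) + z(177) = -178 + 177 = -1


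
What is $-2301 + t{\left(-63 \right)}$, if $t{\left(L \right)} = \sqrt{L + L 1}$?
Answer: $-2301 + 3 i \sqrt{14} \approx -2301.0 + 11.225 i$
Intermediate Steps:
$t{\left(L \right)} = \sqrt{2} \sqrt{L}$ ($t{\left(L \right)} = \sqrt{L + L} = \sqrt{2 L} = \sqrt{2} \sqrt{L}$)
$-2301 + t{\left(-63 \right)} = -2301 + \sqrt{2} \sqrt{-63} = -2301 + \sqrt{2} \cdot 3 i \sqrt{7} = -2301 + 3 i \sqrt{14}$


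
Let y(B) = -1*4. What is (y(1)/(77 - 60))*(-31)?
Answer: 124/17 ≈ 7.2941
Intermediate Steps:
y(B) = -4
(y(1)/(77 - 60))*(-31) = -4/(77 - 60)*(-31) = -4/17*(-31) = 124/17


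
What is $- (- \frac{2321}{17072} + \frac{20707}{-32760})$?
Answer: $\frac{4881203}{6355440} \approx 0.76804$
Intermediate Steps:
$- (- \frac{2321}{17072} + \frac{20707}{-32760}) = - (\left(-2321\right) \frac{1}{17072} + 20707 \left(- \frac{1}{32760}\right)) = - (- \frac{211}{1552} - \frac{20707}{32760}) = \left(-1\right) \left(- \frac{4881203}{6355440}\right) = \frac{4881203}{6355440}$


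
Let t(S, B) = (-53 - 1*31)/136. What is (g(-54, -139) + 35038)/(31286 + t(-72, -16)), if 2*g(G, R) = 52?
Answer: 1192176/1063703 ≈ 1.1208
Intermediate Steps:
g(G, R) = 26 (g(G, R) = (½)*52 = 26)
t(S, B) = -21/34 (t(S, B) = (-53 - 31)*(1/136) = -84*1/136 = -21/34)
(g(-54, -139) + 35038)/(31286 + t(-72, -16)) = (26 + 35038)/(31286 - 21/34) = 35064/(1063703/34) = 35064*(34/1063703) = 1192176/1063703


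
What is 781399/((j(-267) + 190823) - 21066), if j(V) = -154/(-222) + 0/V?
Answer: 86735289/18843104 ≈ 4.6030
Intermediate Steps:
j(V) = 77/111 (j(V) = -154*(-1/222) + 0 = 77/111 + 0 = 77/111)
781399/((j(-267) + 190823) - 21066) = 781399/((77/111 + 190823) - 21066) = 781399/(21181430/111 - 21066) = 781399/(18843104/111) = 781399*(111/18843104) = 86735289/18843104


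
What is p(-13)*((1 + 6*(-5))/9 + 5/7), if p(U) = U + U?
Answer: 4108/63 ≈ 65.206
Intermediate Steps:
p(U) = 2*U
p(-13)*((1 + 6*(-5))/9 + 5/7) = (2*(-13))*((1 + 6*(-5))/9 + 5/7) = -26*((1 - 30)*(⅑) + 5*(⅐)) = -26*(-29*⅑ + 5/7) = -26*(-29/9 + 5/7) = -26*(-158/63) = 4108/63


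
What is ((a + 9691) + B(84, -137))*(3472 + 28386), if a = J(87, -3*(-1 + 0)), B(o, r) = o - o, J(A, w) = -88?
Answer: 305932374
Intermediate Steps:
B(o, r) = 0
a = -88
((a + 9691) + B(84, -137))*(3472 + 28386) = ((-88 + 9691) + 0)*(3472 + 28386) = (9603 + 0)*31858 = 9603*31858 = 305932374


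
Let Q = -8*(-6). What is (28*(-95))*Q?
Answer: -127680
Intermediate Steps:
Q = 48
(28*(-95))*Q = (28*(-95))*48 = -2660*48 = -127680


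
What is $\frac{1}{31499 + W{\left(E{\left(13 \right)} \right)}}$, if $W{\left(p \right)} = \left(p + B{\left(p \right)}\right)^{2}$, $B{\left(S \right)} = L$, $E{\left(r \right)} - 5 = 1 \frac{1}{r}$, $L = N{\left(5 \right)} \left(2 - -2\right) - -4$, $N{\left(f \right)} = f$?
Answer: $\frac{169}{5466215} \approx 3.0917 \cdot 10^{-5}$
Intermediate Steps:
$L = 24$ ($L = 5 \left(2 - -2\right) - -4 = 5 \left(2 + 2\right) + 4 = 5 \cdot 4 + 4 = 20 + 4 = 24$)
$E{\left(r \right)} = 5 + \frac{1}{r}$ ($E{\left(r \right)} = 5 + 1 \frac{1}{r} = 5 + \frac{1}{r}$)
$B{\left(S \right)} = 24$
$W{\left(p \right)} = \left(24 + p\right)^{2}$ ($W{\left(p \right)} = \left(p + 24\right)^{2} = \left(24 + p\right)^{2}$)
$\frac{1}{31499 + W{\left(E{\left(13 \right)} \right)}} = \frac{1}{31499 + \left(24 + \left(5 + \frac{1}{13}\right)\right)^{2}} = \frac{1}{31499 + \left(24 + \frac{66}{13}\right)^{2}} = \frac{1}{31499 + \left(\frac{378}{13}\right)^{2}} = \frac{1}{31499 + \frac{142884}{169}} = \frac{1}{\frac{5466215}{169}} = \frac{169}{5466215}$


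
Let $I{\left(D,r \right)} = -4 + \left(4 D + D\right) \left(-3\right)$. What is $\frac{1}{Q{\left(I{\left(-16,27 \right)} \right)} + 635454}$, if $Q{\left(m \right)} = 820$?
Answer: $\frac{1}{636274} \approx 1.5717 \cdot 10^{-6}$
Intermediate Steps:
$I{\left(D,r \right)} = -4 - 15 D$ ($I{\left(D,r \right)} = -4 + 5 D \left(-3\right) = -4 - 15 D$)
$\frac{1}{Q{\left(I{\left(-16,27 \right)} \right)} + 635454} = \frac{1}{820 + 635454} = \frac{1}{636274}$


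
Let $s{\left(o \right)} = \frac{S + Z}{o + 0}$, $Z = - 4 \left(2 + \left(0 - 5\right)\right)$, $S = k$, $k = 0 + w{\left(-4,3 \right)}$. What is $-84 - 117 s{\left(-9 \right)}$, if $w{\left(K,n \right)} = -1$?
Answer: $59$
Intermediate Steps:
$k = -1$ ($k = 0 - 1 = -1$)
$S = -1$
$Z = 12$ ($Z = - 4 \left(2 + \left(0 - 5\right)\right) = - 4 \left(2 - 5\right) = \left(-4\right) \left(-3\right) = 12$)
$s{\left(o \right)} = \frac{11}{o}$ ($s{\left(o \right)} = \frac{-1 + 12}{o + 0} = \frac{11}{o}$)
$-84 - 117 s{\left(-9 \right)} = -84 - 117 \frac{11}{-9} = -84 - 117 \cdot 11 \left(- \frac{1}{9}\right) = -84 - -143 = -84 + 143 = 59$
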